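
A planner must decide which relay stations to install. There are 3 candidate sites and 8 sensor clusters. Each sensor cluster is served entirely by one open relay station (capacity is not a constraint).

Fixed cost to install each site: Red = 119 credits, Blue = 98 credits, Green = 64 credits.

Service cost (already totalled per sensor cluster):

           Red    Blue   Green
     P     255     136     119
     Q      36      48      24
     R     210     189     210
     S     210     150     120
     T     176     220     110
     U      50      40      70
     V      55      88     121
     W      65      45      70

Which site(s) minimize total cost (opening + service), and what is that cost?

For any fixed open set, each sensor cluster goes to its cheapest open site; total = fixed + service.
{Blue, Green}: P→Green 119, Q→Green 24, R→Blue 189, S→Green 120, T→Green 110, U→Blue 40, V→Blue 88, W→Blue 45. Service 735; fixed 162; total 897.
{Green}: P→Green 119, Q→Green 24, R→Green 210, S→Green 120, T→Green 110, U→Green 70, V→Green 121, W→Green 70. Service 844; fixed 64; total 908.
{Red, Green}: service 753 + fixed 183 = 936
{Red, Blue, Green}: P→Green 119, Q→Green 24, R→Blue 189, S→Green 120, T→Green 110, U→Blue 40, V→Red 55, W→Blue 45. Service 702; fixed 281; total 983.
No other subset beats 897.

Open Blue and Green; minimum total cost 897.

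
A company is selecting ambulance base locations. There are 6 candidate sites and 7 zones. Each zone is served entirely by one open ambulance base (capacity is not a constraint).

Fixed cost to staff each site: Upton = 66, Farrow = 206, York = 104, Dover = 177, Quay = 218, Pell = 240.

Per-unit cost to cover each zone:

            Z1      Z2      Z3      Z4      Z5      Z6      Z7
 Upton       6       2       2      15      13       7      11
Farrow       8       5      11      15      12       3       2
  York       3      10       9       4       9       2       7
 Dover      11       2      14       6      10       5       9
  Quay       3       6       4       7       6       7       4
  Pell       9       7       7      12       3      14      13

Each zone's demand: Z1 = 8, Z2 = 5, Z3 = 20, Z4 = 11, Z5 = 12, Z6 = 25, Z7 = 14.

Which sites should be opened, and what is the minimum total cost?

Open Upton and York; minimum total cost 544.

For any fixed open set, each zone goes to its cheapest open site; total = fixed + service.
{Upton, York}: Z1→York 3·8=24, Z2→Upton 2·5=10, Z3→Upton 2·20=40, Z4→York 4·11=44, Z5→York 9·12=108, Z6→York 2·25=50, Z7→York 7·14=98. Service 374; fixed 170; total 544.
{York}: Z1→York 3·8=24, Z2→York 10·5=50, Z3→York 9·20=180, Z4→York 4·11=44, Z5→York 9·12=108, Z6→York 2·25=50, Z7→York 7·14=98. Service 554; fixed 104; total 658.
{York, Quay}: Z1→York 3·8=24, Z2→Quay 6·5=30, Z3→Quay 4·20=80, Z4→York 4·11=44, Z5→Quay 6·12=72, Z6→York 2·25=50, Z7→Quay 4·14=56. Service 356; fixed 322; total 678.
{Upton, Farrow, York, Dover, Quay, Pell}: Z1→York 3·8=24, Z2→Upton 2·5=10, Z3→Upton 2·20=40, Z4→York 4·11=44, Z5→Pell 3·12=36, Z6→York 2·25=50, Z7→Farrow 2·14=28. Service 232; fixed 1011; total 1243.
No other subset beats 544.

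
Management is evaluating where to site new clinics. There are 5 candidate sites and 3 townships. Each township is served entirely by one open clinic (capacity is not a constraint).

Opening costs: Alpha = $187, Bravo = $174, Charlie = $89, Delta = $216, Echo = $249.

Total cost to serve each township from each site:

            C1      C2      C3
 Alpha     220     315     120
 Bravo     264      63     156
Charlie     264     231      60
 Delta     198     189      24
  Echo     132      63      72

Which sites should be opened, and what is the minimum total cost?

Open Echo only; minimum total cost 516.

For any fixed open set, each township goes to its cheapest open site; total = fixed + service.
{Echo}: C1→Echo 132, C2→Echo 63, C3→Echo 72. Service 267; fixed 249; total 516.
{Charlie, Echo}: service 255 + fixed 338 = 593
{Delta}: service 411 + fixed 216 = 627
{Alpha, Bravo, Charlie, Delta, Echo}: service 219 + fixed 915 = 1134
No other subset beats 516.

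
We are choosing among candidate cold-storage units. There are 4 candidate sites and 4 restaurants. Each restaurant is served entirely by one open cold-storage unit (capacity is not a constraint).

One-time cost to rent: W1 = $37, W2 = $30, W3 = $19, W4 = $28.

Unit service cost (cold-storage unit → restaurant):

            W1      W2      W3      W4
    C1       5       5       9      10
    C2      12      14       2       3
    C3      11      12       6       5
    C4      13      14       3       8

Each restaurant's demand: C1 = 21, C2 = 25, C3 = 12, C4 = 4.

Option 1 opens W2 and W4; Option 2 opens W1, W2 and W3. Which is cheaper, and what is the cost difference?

Option 2 is cheaper by 5.

Option 1: {W2, W4}: C1→W2 5·21=105, C2→W4 3·25=75, C3→W4 5·12=60, C4→W4 8·4=32. Service 272; fixed 58; total 330.
Option 2: {W1, W2, W3}: C1→W1 5·21=105, C2→W3 2·25=50, C3→W3 6·12=72, C4→W3 3·4=12. Service 239; fixed 86; total 325.
Difference: |330 − 325| = 5.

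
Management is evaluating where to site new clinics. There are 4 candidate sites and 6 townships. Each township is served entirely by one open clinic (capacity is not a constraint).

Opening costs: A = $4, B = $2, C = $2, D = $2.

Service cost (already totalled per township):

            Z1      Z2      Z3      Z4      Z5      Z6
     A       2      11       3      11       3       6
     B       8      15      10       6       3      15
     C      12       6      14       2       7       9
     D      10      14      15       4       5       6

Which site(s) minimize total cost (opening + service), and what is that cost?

Open A and C; minimum total cost 28.

For any fixed open set, each township goes to its cheapest open site; total = fixed + service.
{A, C}: Z1→A 2, Z2→C 6, Z3→A 3, Z4→C 2, Z5→A 3, Z6→A 6. Service 22; fixed 6; total 28.
{A, B, C}: service 22 + fixed 8 = 30
{A, C, D}: service 22 + fixed 8 = 30
{A, B, C, D}: service 22 + fixed 10 = 32
(All 15 nonempty subsets were checked; A and C is lowest.)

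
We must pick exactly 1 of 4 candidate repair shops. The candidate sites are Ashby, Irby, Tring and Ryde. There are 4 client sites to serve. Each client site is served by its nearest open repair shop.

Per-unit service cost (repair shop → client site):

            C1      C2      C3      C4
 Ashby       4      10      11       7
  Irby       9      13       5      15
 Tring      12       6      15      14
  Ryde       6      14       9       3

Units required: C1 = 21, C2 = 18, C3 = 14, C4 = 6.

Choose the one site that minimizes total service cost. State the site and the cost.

Choose Ashby only; total service cost 460.

With exactly 1 open, each client site uses its cheapest among the chosen.
{Ashby}: C1→Ashby 4·21=84, C2→Ashby 10·18=180, C3→Ashby 11·14=154, C4→Ashby 7·6=42. Service cost 460.
{Ryde}: service cost 522
{Irby}: service cost 583
Among all 4 size-1 choices, {Ashby} is lowest.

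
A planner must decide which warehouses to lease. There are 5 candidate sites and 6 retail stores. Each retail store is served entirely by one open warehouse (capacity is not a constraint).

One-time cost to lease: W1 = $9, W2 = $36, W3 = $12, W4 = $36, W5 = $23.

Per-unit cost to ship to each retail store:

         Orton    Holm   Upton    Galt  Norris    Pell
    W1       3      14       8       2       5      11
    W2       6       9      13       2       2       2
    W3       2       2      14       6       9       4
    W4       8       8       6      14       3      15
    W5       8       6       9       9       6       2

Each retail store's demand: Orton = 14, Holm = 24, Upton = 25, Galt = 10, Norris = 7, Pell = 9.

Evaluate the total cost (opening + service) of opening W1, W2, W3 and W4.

Total cost: 371

Each retail store is assigned to its cheapest site among the open ones.
{W1, W2, W3, W4}: Orton→W3 2·14=28, Holm→W3 2·24=48, Upton→W4 6·25=150, Galt→W1 2·10=20, Norris→W2 2·7=14, Pell→W2 2·9=18. Service 278; fixed 93; total 371.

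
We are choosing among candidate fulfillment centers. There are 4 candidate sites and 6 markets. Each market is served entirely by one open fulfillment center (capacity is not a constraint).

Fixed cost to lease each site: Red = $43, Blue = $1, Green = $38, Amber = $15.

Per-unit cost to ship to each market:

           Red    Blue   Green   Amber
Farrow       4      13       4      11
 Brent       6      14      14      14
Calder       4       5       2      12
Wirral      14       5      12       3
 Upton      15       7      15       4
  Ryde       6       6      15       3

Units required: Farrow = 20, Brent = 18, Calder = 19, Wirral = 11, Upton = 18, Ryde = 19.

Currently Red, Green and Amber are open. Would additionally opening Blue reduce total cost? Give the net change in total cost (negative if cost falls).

Current service cost with {Red, Green, Amber}: 388.
Adding Blue: each market re-picks its cheapest; new service cost 388, saving 0.
Extra fixed cost: 1. Net change = 1 − 0 = 1.
(Totals: 484 → 485.)

No — net change +1 (cost rises by 1).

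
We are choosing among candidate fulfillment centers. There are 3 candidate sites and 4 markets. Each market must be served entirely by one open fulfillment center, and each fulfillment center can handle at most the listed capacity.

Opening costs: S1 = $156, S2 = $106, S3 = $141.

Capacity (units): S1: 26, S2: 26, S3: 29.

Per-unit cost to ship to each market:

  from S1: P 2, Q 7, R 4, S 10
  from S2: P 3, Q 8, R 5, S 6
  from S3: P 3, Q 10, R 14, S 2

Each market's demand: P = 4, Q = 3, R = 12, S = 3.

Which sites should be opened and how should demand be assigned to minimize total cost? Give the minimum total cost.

Minimum total cost: 220

Open {S2}: P→S2 3·4=12, Q→S2 8·3=24, R→S2 5·12=60, S→S2 6·3=18.
Loads: S2 carries 22/26. Service 114; fixed 106; total 220.
Next best feasible plan costs 263.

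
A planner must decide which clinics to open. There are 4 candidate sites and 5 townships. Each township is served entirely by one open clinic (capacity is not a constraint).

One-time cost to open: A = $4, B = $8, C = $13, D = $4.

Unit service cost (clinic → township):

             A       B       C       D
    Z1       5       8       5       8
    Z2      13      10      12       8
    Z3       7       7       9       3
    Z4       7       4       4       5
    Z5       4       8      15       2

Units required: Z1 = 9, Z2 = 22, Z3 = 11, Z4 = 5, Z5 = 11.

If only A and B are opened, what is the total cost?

Total cost: 418

Each township is assigned to its cheapest site among the open ones.
{A, B}: Z1→A 5·9=45, Z2→B 10·22=220, Z3→A 7·11=77, Z4→B 4·5=20, Z5→A 4·11=44. Service 406; fixed 12; total 418.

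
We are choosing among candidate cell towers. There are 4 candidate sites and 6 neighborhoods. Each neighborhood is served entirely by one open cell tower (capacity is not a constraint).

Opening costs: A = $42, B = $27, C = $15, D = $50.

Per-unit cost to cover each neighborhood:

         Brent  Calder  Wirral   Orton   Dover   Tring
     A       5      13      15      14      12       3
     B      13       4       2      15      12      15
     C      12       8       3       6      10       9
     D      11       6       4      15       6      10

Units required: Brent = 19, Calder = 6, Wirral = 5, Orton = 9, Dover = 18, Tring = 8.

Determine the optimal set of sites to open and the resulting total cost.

Open A, C and D; minimum total cost 439.

For any fixed open set, each neighborhood goes to its cheapest open site; total = fixed + service.
{A, C, D}: Brent→A 5·19=95, Calder→D 6·6=36, Wirral→C 3·5=15, Orton→C 6·9=54, Dover→D 6·18=108, Tring→A 3·8=24. Service 332; fixed 107; total 439.
{A, B, C, D}: service 315 + fixed 134 = 449
{A, B, C}: service 387 + fixed 84 = 471
{C}: Brent→C 12·19=228, Calder→C 8·6=48, Wirral→C 3·5=15, Orton→C 6·9=54, Dover→C 10·18=180, Tring→C 9·8=72. Service 597; fixed 15; total 612.
No other subset beats 439.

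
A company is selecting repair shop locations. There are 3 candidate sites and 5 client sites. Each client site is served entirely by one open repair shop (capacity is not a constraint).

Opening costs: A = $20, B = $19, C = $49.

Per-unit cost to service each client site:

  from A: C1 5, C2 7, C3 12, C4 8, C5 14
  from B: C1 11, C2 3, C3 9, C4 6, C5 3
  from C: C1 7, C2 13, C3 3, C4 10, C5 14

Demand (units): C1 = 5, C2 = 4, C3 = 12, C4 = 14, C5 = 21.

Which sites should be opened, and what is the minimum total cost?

Open B and C; minimum total cost 298.

For any fixed open set, each client site goes to its cheapest open site; total = fixed + service.
{B, C}: C1→C 7·5=35, C2→B 3·4=12, C3→C 3·12=36, C4→B 6·14=84, C5→B 3·21=63. Service 230; fixed 68; total 298.
{A, B, C}: C1→A 5·5=25, C2→B 3·4=12, C3→C 3·12=36, C4→B 6·14=84, C5→B 3·21=63. Service 220; fixed 88; total 308.
{A, B}: C1→A 5·5=25, C2→B 3·4=12, C3→B 9·12=108, C4→B 6·14=84, C5→B 3·21=63. Service 292; fixed 39; total 331.
{B}: C1→B 11·5=55, C2→B 3·4=12, C3→B 9·12=108, C4→B 6·14=84, C5→B 3·21=63. Service 322; fixed 19; total 341.
No other subset beats 298.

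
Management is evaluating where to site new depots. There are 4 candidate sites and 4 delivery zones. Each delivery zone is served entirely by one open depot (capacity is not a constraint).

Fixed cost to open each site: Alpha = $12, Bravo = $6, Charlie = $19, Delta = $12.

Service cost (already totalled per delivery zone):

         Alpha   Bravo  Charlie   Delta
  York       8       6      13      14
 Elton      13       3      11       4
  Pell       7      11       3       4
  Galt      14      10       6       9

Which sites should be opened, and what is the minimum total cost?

Open Bravo only; minimum total cost 36.

For any fixed open set, each delivery zone goes to its cheapest open site; total = fixed + service.
{Bravo}: York→Bravo 6, Elton→Bravo 3, Pell→Bravo 11, Galt→Bravo 10. Service 30; fixed 6; total 36.
{Bravo, Delta}: service 22 + fixed 18 = 40
{Bravo, Charlie}: service 18 + fixed 25 = 43
{Alpha, Bravo, Charlie, Delta}: York→Bravo 6, Elton→Bravo 3, Pell→Charlie 3, Galt→Charlie 6. Service 18; fixed 49; total 67.
(All 15 nonempty subsets were checked; Bravo only is lowest.)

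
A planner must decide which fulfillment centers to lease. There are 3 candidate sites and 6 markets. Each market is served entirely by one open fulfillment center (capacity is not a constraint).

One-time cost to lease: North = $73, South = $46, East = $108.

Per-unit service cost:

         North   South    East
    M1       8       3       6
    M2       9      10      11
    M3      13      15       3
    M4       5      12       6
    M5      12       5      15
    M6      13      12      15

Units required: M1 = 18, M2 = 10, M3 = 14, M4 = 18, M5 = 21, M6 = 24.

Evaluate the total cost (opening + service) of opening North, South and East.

Each market is assigned to its cheapest site among the open ones.
{North, South, East}: M1→South 3·18=54, M2→North 9·10=90, M3→East 3·14=42, M4→North 5·18=90, M5→South 5·21=105, M6→South 12·24=288. Service 669; fixed 227; total 896.

Total cost: 896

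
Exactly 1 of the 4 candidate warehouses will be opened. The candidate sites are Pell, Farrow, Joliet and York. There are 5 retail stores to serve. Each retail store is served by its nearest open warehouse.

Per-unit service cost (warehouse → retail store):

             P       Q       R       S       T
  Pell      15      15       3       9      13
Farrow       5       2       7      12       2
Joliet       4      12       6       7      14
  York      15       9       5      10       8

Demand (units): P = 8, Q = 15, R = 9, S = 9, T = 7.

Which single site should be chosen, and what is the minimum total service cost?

Choose Farrow only; total service cost 255.

With exactly 1 open, each retail store uses its cheapest among the chosen.
{Farrow}: P→Farrow 5·8=40, Q→Farrow 2·15=30, R→Farrow 7·9=63, S→Farrow 12·9=108, T→Farrow 2·7=14. Service cost 255.
{Joliet}: service cost 427
{York}: service cost 446
Among all 4 size-1 choices, {Farrow} is lowest.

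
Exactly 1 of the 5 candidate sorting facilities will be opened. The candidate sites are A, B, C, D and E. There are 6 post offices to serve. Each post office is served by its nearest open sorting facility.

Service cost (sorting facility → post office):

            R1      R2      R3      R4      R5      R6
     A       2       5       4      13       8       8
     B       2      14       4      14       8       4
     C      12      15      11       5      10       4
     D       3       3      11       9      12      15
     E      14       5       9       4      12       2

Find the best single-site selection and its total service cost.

With exactly 1 open, each post office uses its cheapest among the chosen.
{A}: R1→A 2, R2→A 5, R3→A 4, R4→A 13, R5→A 8, R6→A 8. Service cost 40.
{B}: service cost 46
{E}: service cost 46
Among all 5 size-1 choices, {A} is lowest.

Choose A only; total service cost 40.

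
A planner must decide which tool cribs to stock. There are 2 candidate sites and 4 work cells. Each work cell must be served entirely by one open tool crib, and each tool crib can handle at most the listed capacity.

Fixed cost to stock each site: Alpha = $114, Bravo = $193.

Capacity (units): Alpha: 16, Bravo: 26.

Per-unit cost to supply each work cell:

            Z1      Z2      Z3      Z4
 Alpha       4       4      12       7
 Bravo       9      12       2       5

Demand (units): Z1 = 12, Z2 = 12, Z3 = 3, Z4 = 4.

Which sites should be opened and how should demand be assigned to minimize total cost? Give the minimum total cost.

Minimum total cost: 489

Open {Alpha, Bravo}: Z1→Bravo 9·12=108, Z2→Alpha 4·12=48, Z3→Bravo 2·3=6, Z4→Bravo 5·4=20.
Loads: Alpha carries 12/16, Bravo carries 19/26. Service 182; fixed 307; total 489.
Next best feasible plan costs 497.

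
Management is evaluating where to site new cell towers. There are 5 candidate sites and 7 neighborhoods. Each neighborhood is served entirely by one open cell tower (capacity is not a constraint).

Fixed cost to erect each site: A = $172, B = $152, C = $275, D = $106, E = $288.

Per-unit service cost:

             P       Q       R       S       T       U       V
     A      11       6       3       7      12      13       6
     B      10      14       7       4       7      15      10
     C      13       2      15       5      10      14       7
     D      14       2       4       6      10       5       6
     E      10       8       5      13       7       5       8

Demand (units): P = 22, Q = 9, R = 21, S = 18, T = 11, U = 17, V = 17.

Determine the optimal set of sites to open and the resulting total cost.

For any fixed open set, each neighborhood goes to its cheapest open site; total = fixed + service.
{B, D}: P→B 10·22=220, Q→D 2·9=18, R→D 4·21=84, S→B 4·18=72, T→B 7·11=77, U→D 5·17=85, V→D 6·17=102. Service 658; fixed 258; total 916.
{D}: service 815 + fixed 106 = 921
{A, D}: service 728 + fixed 278 = 1006
{A, B, C, D, E}: service 637 + fixed 993 = 1630
No other subset beats 916.

Open B and D; minimum total cost 916.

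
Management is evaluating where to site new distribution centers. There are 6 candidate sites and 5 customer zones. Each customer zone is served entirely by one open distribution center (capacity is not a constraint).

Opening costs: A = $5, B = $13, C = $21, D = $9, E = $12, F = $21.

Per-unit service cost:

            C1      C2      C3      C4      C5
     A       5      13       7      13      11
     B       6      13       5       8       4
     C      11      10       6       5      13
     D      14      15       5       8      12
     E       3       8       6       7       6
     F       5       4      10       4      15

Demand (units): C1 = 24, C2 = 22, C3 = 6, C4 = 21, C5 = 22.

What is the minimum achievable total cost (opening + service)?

Minimum total cost: 408

For any fixed open set, each customer zone goes to its cheapest open site; total = fixed + service.
{B, E, F}: C1→E 3·24=72, C2→F 4·22=88, C3→B 5·6=30, C4→F 4·21=84, C5→B 4·22=88. Service 362; fixed 46; total 408.
{A, B, E, F}: service 362 + fixed 51 = 413
{B, D, E, F}: C1→E 3·24=72, C2→F 4·22=88, C3→B 5·6=30, C4→F 4·21=84, C5→B 4·22=88. Service 362; fixed 55; total 417.
{A, B, C, D, E, F}: service 362 + fixed 81 = 443
No other subset beats 408.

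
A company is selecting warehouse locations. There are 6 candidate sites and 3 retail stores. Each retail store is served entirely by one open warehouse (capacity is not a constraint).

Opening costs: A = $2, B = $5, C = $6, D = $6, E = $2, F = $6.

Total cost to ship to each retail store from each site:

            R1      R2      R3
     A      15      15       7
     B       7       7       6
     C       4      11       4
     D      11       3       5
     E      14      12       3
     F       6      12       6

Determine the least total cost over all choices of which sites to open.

For any fixed open set, each retail store goes to its cheapest open site; total = fixed + service.
{C, D}: R1→C 4, R2→D 3, R3→C 4. Service 11; fixed 12; total 23.
{B, E}: service 17 + fixed 7 = 24
{C, D, E}: service 10 + fixed 14 = 24
{A, B, C, D, E, F}: service 10 + fixed 27 = 37
No other subset beats 23.

Minimum total cost: 23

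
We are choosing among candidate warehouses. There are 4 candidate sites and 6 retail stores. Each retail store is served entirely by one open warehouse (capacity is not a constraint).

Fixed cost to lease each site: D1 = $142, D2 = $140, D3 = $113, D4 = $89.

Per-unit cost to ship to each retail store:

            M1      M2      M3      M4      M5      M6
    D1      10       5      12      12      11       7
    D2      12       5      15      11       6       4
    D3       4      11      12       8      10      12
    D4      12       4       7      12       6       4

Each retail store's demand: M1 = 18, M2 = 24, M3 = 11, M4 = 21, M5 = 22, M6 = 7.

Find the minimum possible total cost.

Minimum total cost: 775

For any fixed open set, each retail store goes to its cheapest open site; total = fixed + service.
{D3, D4}: M1→D3 4·18=72, M2→D4 4·24=96, M3→D4 7·11=77, M4→D3 8·21=168, M5→D4 6·22=132, M6→D4 4·7=28. Service 573; fixed 202; total 775.
{D4}: service 801 + fixed 89 = 890
{D2, D3}: M1→D3 4·18=72, M2→D2 5·24=120, M3→D3 12·11=132, M4→D3 8·21=168, M5→D2 6·22=132, M6→D2 4·7=28. Service 652; fixed 253; total 905.
{D1, D2, D3, D4}: M1→D3 4·18=72, M2→D4 4·24=96, M3→D4 7·11=77, M4→D3 8·21=168, M5→D2 6·22=132, M6→D2 4·7=28. Service 573; fixed 484; total 1057.
No other subset beats 775.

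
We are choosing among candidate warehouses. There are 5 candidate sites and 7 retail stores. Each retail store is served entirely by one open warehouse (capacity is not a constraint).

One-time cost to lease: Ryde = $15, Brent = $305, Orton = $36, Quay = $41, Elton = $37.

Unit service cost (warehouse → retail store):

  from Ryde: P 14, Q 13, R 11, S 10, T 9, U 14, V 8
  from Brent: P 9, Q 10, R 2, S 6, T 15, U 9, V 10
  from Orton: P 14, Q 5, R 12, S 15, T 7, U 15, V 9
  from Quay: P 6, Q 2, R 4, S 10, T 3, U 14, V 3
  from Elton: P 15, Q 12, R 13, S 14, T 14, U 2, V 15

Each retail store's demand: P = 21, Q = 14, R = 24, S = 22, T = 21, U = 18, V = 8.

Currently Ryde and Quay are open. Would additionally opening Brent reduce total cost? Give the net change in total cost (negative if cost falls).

Current service cost with {Ryde, Quay}: 809.
Adding Brent: each retail store re-picks its cheapest; new service cost 583, saving 226.
Extra fixed cost: 305. Net change = 305 − 226 = 79.
(Totals: 865 → 944.)

No — net change +79 (cost rises by 79).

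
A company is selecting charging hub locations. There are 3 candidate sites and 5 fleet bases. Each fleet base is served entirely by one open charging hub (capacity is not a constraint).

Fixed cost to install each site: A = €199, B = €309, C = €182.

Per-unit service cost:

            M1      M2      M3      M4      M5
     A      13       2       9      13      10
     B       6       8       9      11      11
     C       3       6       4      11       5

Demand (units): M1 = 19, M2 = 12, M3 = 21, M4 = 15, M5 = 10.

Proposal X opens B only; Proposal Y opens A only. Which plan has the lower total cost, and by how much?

Proposal Y is cheaper by 29.

Proposal X: {B}: M1→B 6·19=114, M2→B 8·12=96, M3→B 9·21=189, M4→B 11·15=165, M5→B 11·10=110. Service 674; fixed 309; total 983.
Proposal Y: {A}: M1→A 13·19=247, M2→A 2·12=24, M3→A 9·21=189, M4→A 13·15=195, M5→A 10·10=100. Service 755; fixed 199; total 954.
Difference: |983 − 954| = 29.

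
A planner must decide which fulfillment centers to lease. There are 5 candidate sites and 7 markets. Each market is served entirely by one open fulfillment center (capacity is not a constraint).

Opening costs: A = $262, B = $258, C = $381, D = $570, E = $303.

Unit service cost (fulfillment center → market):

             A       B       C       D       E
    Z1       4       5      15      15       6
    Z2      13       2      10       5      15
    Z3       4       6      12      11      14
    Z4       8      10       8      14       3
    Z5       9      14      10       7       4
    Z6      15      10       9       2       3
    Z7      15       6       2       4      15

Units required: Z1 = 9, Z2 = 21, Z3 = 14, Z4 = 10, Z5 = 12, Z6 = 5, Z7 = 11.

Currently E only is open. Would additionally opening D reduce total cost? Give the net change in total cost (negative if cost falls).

No — net change +192 (cost rises by 192).

Current service cost with {E}: 823.
Adding D: each market re-picks its cheapest; new service cost 445, saving 378.
Extra fixed cost: 570. Net change = 570 − 378 = 192.
(Totals: 1126 → 1318.)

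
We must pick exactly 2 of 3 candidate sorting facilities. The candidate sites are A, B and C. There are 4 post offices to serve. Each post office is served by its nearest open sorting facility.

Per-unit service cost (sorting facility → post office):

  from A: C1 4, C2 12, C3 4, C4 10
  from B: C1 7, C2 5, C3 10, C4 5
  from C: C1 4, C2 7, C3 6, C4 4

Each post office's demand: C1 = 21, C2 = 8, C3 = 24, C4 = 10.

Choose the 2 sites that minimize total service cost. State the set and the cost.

With exactly 2 open, each post office uses its cheapest among the chosen.
{A, B}: C1→A 4·21=84, C2→B 5·8=40, C3→A 4·24=96, C4→B 5·10=50. Service cost 270.
{A, C}: service cost 276
{B, C}: service cost 308
Among all 3 size-2 choices, {A, B} is lowest.

Choose A and B; total service cost 270.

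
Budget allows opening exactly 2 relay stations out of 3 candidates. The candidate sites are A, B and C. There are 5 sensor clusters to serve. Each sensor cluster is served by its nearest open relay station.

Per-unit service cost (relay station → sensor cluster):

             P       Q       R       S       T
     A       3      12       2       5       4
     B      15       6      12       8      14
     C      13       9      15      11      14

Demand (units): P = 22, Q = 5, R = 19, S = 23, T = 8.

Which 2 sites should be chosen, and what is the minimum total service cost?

Choose A and B; total service cost 281.

With exactly 2 open, each sensor cluster uses its cheapest among the chosen.
{A, B}: P→A 3·22=66, Q→B 6·5=30, R→A 2·19=38, S→A 5·23=115, T→A 4·8=32. Service cost 281.
{A, C}: service cost 296
{B, C}: service cost 840
Among all 3 size-2 choices, {A, B} is lowest.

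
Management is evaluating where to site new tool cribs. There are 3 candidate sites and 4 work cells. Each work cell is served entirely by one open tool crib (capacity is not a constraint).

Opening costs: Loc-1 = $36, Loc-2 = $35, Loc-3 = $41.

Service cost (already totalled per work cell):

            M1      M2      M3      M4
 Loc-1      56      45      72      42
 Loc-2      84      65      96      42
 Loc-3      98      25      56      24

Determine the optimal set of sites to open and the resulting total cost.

For any fixed open set, each work cell goes to its cheapest open site; total = fixed + service.
{Loc-1, Loc-3}: M1→Loc-1 56, M2→Loc-3 25, M3→Loc-3 56, M4→Loc-3 24. Service 161; fixed 77; total 238.
{Loc-3}: service 203 + fixed 41 = 244
{Loc-1}: M1→Loc-1 56, M2→Loc-1 45, M3→Loc-1 72, M4→Loc-1 42. Service 215; fixed 36; total 251.
{Loc-1, Loc-2, Loc-3}: service 161 + fixed 112 = 273
No other subset beats 238.

Open Loc-1 and Loc-3; minimum total cost 238.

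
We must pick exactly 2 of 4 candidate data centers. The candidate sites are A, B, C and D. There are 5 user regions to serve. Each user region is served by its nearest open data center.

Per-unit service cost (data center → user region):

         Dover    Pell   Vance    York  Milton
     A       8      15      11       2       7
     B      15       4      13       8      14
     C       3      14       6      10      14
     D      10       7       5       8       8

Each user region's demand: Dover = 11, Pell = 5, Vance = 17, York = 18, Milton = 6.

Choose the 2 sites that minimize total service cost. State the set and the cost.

With exactly 2 open, each user region uses its cheapest among the chosen.
{A, C}: Dover→C 3·11=33, Pell→C 14·5=70, Vance→C 6·17=102, York→A 2·18=36, Milton→A 7·6=42. Service cost 283.
{A, D}: service cost 286
{C, D}: service cost 345
Among all 6 size-2 choices, {A, C} is lowest.

Choose A and C; total service cost 283.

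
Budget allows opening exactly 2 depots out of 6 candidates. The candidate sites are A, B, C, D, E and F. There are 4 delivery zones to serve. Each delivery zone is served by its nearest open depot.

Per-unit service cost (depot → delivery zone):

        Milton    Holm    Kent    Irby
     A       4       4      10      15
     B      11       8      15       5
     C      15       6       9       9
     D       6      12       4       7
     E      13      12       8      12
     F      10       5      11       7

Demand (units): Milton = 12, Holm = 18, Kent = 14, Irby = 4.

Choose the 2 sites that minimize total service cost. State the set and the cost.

Choose A and D; total service cost 204.

With exactly 2 open, each delivery zone uses its cheapest among the chosen.
{A, D}: Milton→A 4·12=48, Holm→A 4·18=72, Kent→D 4·14=56, Irby→D 7·4=28. Service cost 204.
{D, F}: service cost 246
{C, D}: service cost 264
Among all 15 size-2 choices, {A, D} is lowest.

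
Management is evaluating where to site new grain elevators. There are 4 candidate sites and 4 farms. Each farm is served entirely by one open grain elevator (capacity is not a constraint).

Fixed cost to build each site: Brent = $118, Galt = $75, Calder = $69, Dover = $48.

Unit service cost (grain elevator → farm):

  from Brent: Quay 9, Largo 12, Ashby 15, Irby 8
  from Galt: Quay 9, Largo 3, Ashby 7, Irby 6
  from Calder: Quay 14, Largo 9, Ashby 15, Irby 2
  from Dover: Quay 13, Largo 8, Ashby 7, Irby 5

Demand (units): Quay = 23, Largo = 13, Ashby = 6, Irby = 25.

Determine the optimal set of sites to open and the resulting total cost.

For any fixed open set, each farm goes to its cheapest open site; total = fixed + service.
{Galt, Calder}: Quay→Galt 9·23=207, Largo→Galt 3·13=39, Ashby→Galt 7·6=42, Irby→Calder 2·25=50. Service 338; fixed 144; total 482.
{Galt}: service 438 + fixed 75 = 513
{Galt, Calder, Dover}: service 338 + fixed 192 = 530
{Brent, Galt, Calder, Dover}: service 338 + fixed 310 = 648
No other subset beats 482.

Open Galt and Calder; minimum total cost 482.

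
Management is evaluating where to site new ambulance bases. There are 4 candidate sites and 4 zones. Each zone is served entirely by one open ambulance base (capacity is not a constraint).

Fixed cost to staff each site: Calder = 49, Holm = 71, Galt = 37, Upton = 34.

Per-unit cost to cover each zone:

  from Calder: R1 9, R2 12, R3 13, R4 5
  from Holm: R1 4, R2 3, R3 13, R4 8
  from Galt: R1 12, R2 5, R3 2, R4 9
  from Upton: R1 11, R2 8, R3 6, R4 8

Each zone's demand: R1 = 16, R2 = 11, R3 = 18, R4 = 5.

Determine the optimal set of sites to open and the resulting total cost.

Open Holm and Galt; minimum total cost 281.

For any fixed open set, each zone goes to its cheapest open site; total = fixed + service.
{Holm, Galt}: R1→Holm 4·16=64, R2→Holm 3·11=33, R3→Galt 2·18=36, R4→Holm 8·5=40. Service 173; fixed 108; total 281.
{Calder, Holm, Galt}: R1→Holm 4·16=64, R2→Holm 3·11=33, R3→Galt 2·18=36, R4→Calder 5·5=25. Service 158; fixed 157; total 315.
{Holm, Galt, Upton}: R1→Holm 4·16=64, R2→Holm 3·11=33, R3→Galt 2·18=36, R4→Holm 8·5=40. Service 173; fixed 142; total 315.
{Calder, Holm, Galt, Upton}: service 158 + fixed 191 = 349
No other subset beats 281.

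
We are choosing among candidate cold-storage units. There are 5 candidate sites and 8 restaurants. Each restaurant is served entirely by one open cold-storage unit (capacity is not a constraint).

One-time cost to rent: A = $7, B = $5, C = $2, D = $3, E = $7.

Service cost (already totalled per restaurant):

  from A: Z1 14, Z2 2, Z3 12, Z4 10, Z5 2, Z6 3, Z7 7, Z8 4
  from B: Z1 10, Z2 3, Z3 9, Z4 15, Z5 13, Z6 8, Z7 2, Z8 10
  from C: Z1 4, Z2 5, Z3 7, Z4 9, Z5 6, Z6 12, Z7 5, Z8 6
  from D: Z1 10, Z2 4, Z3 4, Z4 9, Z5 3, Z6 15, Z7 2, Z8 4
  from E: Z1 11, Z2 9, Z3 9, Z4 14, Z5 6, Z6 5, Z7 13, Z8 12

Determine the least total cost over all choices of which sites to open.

For any fixed open set, each restaurant goes to its cheapest open site; total = fixed + service.
{A, C, D}: Z1→C 4, Z2→A 2, Z3→D 4, Z4→C 9, Z5→A 2, Z6→A 3, Z7→D 2, Z8→A 4. Service 30; fixed 12; total 42.
{A, C}: Z1→C 4, Z2→A 2, Z3→C 7, Z4→C 9, Z5→A 2, Z6→A 3, Z7→C 5, Z8→A 4. Service 36; fixed 9; total 45.
{A, D}: service 36 + fixed 10 = 46
{A, B, C, D, E}: service 30 + fixed 24 = 54
No other subset beats 42.

Minimum total cost: 42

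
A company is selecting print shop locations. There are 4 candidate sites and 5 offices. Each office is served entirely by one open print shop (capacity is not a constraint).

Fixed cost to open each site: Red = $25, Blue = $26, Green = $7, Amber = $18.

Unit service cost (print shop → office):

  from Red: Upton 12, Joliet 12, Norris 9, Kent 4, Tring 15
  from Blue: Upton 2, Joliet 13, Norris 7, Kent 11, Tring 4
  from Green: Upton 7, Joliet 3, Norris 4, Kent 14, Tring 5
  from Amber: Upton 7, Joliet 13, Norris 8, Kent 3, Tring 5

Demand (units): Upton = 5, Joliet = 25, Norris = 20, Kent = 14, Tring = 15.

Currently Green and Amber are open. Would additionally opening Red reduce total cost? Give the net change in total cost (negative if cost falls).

Current service cost with {Green, Amber}: 307.
Adding Red: each office re-picks its cheapest; new service cost 307, saving 0.
Extra fixed cost: 25. Net change = 25 − 0 = 25.
(Totals: 332 → 357.)

No — net change +25 (cost rises by 25).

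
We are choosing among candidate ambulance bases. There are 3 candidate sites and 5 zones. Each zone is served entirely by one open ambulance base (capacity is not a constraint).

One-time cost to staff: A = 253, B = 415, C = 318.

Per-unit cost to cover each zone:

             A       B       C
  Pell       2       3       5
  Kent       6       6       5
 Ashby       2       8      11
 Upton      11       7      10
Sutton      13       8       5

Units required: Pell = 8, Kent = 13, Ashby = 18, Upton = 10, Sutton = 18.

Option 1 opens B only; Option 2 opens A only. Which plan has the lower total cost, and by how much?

Option 2 is cheaper by 148.

Option 1: {B}: Pell→B 3·8=24, Kent→B 6·13=78, Ashby→B 8·18=144, Upton→B 7·10=70, Sutton→B 8·18=144. Service 460; fixed 415; total 875.
Option 2: {A}: Pell→A 2·8=16, Kent→A 6·13=78, Ashby→A 2·18=36, Upton→A 11·10=110, Sutton→A 13·18=234. Service 474; fixed 253; total 727.
Difference: |875 − 727| = 148.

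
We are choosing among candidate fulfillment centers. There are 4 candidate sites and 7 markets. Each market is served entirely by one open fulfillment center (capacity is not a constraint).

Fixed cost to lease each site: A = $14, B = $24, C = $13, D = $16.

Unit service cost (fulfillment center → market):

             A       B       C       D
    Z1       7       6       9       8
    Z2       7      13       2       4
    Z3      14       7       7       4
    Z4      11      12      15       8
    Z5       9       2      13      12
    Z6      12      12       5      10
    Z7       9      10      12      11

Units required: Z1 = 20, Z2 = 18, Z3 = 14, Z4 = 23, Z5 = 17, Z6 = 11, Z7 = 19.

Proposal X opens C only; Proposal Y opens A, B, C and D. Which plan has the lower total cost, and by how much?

Proposal Y is cheaper by 453.

Proposal X: {C}: Z1→C 9·20=180, Z2→C 2·18=36, Z3→C 7·14=98, Z4→C 15·23=345, Z5→C 13·17=221, Z6→C 5·11=55, Z7→C 12·19=228. Service 1163; fixed 13; total 1176.
Proposal Y: {A, B, C, D}: Z1→B 6·20=120, Z2→C 2·18=36, Z3→D 4·14=56, Z4→D 8·23=184, Z5→B 2·17=34, Z6→C 5·11=55, Z7→A 9·19=171. Service 656; fixed 67; total 723.
Difference: |1176 − 723| = 453.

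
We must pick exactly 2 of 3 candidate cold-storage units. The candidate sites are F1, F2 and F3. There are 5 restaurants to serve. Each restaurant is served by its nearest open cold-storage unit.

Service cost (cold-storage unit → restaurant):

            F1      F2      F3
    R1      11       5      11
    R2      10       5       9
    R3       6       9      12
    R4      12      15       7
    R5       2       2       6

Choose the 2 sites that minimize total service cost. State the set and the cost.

Choose F2 and F3; total service cost 28.

With exactly 2 open, each restaurant uses its cheapest among the chosen.
{F2, F3}: R1→F2 5, R2→F2 5, R3→F2 9, R4→F3 7, R5→F2 2. Service cost 28.
{F1, F2}: service cost 30
{F1, F3}: service cost 35
Among all 3 size-2 choices, {F2, F3} is lowest.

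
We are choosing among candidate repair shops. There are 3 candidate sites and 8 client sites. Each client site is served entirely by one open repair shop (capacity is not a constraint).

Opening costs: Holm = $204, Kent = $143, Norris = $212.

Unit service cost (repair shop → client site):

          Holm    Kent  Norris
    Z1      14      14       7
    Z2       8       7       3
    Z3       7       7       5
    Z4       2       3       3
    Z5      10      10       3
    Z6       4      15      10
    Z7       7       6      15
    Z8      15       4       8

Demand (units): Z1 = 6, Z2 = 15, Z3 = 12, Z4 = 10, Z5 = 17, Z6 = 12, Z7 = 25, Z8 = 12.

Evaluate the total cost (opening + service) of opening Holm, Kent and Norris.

Each client site is assigned to its cheapest site among the open ones.
{Holm, Kent, Norris}: Z1→Norris 7·6=42, Z2→Norris 3·15=45, Z3→Norris 5·12=60, Z4→Holm 2·10=20, Z5→Norris 3·17=51, Z6→Holm 4·12=48, Z7→Kent 6·25=150, Z8→Kent 4·12=48. Service 464; fixed 559; total 1023.

Total cost: 1023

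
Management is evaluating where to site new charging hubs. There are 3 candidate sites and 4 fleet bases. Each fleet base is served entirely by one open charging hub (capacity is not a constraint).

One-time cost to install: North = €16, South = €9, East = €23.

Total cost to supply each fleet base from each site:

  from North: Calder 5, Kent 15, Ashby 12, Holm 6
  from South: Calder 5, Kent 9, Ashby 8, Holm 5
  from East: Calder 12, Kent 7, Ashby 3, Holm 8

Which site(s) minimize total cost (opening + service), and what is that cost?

Open South only; minimum total cost 36.

For any fixed open set, each fleet base goes to its cheapest open site; total = fixed + service.
{South}: Calder→South 5, Kent→South 9, Ashby→South 8, Holm→South 5. Service 27; fixed 9; total 36.
{North, South}: Calder→North 5, Kent→South 9, Ashby→South 8, Holm→South 5. Service 27; fixed 25; total 52.
{South, East}: service 20 + fixed 32 = 52
{North, South, East}: service 20 + fixed 48 = 68
(All 7 nonempty subsets were checked; South only is lowest.)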